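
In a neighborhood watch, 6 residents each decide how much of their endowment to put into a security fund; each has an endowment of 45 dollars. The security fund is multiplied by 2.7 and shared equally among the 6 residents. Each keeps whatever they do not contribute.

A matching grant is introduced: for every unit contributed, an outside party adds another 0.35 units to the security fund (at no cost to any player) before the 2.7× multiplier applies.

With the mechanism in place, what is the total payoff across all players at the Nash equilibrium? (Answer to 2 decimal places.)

Even with the mechanism, each unit contributed returns only 2.7 × 1.35 / 6 = 0.6075 per unit of net cost, so contributing nothing is still dominant.
Everyone keeps their endowment and the group total is 6 × 45 = 270.

270.00 dollars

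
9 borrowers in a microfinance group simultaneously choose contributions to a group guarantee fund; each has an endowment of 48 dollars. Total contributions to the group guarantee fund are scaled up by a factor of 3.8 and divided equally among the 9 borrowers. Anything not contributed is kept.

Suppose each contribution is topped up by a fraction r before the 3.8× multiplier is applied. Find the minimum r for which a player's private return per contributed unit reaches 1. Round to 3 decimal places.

With matching at rate r, one contributed unit becomes (1 + r) in the group guarantee fund and returns 3.8 × (1 + r) / 9 to the contributor.
Setting this equal to 1: 1 + r = 9/3.8 = 2.3684.
So the minimum matching rate is r = 2.3684 − 1 = 1.368.

1.368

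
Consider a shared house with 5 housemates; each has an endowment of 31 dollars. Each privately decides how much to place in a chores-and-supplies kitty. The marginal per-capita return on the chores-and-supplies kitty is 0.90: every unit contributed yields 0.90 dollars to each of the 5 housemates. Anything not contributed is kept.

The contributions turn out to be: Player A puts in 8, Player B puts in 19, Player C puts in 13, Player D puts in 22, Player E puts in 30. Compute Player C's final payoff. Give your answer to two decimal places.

100.80 dollars

Total contributed: 8 + 19 + 13 + 22 + 30 = 92.
Each receives 0.90 × 92 = 82.80 from the chores-and-supplies kitty.
Player C keeps 31 − 13 = 18, so Player C's payoff is 18 + 82.80 = 100.80.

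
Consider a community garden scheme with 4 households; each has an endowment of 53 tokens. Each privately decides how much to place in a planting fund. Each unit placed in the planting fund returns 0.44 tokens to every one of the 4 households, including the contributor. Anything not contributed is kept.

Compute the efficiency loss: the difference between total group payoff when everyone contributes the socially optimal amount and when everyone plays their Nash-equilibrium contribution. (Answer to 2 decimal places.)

161.12 tokens

The private return per contributed unit is 0.44 < 1, so contributing 0 is dominant for every player. At the Nash equilibrium everyone keeps their 53, and the group total is 4 × 53 = 212.
Each contributed unit returns 1.760 to the group as a whole (0.44 to each of 4 players), which exceeds 1, so the social optimum is full contribution: group total = 1.760 × 212 = 373.12.
Efficiency loss = 373.12 − 212 = 161.12.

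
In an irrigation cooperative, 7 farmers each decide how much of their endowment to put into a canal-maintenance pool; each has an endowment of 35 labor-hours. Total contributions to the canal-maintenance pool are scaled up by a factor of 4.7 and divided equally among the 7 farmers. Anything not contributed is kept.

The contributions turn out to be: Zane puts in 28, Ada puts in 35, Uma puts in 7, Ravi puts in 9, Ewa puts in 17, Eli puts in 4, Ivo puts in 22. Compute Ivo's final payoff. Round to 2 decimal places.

Total contributed: 28 + 35 + 7 + 9 + 17 + 4 + 22 = 122.
Each receives 4.7 × 122 / 7 = 81.91 from the canal-maintenance pool.
Ivo keeps 35 − 22 = 13, so Ivo's payoff is 13 + 81.91 = 94.91.

94.91 labor-hours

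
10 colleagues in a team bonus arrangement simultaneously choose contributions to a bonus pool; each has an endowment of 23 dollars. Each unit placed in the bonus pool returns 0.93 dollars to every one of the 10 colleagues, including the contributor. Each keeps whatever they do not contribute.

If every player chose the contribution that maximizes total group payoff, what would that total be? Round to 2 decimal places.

Each contributed unit returns 9.300 to the group as a whole (0.93 to each of 10 players), which exceeds 1, so the social optimum is full contribution: group total = 9.300 × 230 = 2139.00.

2139.00 dollars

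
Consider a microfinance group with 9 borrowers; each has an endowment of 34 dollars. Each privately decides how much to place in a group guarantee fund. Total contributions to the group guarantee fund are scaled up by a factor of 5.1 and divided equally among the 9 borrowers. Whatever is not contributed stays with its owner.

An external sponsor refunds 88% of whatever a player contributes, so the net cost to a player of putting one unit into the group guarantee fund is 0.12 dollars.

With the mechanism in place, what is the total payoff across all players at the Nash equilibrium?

With the mechanism, a contributed unit returns (5.1/9) / 0.12 = 4.7222 per unit of net cost to the contributor — now above 1 — so contributing fully is weakly dominant for every player.
So the Nash equilibrium is full contribution by all 9; the group earns 9 × (34 × 0.88 + 5.1 × 34) = 1829.88.

1829.88 dollars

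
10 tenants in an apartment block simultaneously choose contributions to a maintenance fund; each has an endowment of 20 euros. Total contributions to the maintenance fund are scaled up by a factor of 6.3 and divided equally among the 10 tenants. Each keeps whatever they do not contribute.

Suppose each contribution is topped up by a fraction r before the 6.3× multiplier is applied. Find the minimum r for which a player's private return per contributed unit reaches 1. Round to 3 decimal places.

With matching at rate r, one contributed unit becomes (1 + r) in the maintenance fund and returns 6.3 × (1 + r) / 10 to the contributor.
Setting this equal to 1: 1 + r = 10/6.3 = 1.5873.
So the minimum matching rate is r = 1.5873 − 1 = 0.587.

0.587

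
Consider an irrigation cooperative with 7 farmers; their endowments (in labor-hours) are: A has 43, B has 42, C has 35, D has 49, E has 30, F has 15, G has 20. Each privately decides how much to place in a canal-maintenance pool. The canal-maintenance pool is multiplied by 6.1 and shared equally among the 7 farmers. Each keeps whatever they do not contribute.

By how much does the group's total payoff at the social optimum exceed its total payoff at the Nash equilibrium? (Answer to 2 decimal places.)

1193.40 labor-hours

The private return per contributed unit is 6.1/7 = 0.8714 < 1 for every player regardless of endowment, so the Nash equilibrium is zero contribution and the group total is Σ E_j = 43 + 42 + 35 + 49 + 30 + 15 + 20 = 234.
Each contributed unit returns 6.100 to the group, so the social optimum is full contribution by everyone: group total = 6.100 × 234 = 1427.40.
Efficiency loss = (6.100 − 1) × 234 = 1193.40.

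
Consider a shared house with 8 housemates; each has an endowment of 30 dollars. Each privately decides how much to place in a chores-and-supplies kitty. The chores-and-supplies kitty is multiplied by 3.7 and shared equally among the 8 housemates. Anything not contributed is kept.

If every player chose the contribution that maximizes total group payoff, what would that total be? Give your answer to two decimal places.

888.00 dollars

Each contributed unit returns 3.700 to the group as a whole (0.4625 to each of 8 players), which exceeds 1, so the social optimum is full contribution: group total = 3.700 × 240 = 888.00.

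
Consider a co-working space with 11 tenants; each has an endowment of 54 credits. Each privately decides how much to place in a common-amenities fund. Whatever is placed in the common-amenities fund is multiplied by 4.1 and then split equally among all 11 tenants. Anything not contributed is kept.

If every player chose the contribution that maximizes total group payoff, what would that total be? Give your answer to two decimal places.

Each contributed unit returns 4.100 to the group as a whole (0.3727 to each of 11 players), which exceeds 1, so the social optimum is full contribution: group total = 4.100 × 594 = 2435.40.

2435.40 credits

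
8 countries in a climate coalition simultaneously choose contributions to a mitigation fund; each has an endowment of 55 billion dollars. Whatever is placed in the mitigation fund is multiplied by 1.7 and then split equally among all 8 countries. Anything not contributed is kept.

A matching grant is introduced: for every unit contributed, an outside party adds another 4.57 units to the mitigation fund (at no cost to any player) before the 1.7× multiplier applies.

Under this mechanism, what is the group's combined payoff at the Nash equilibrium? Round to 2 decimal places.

Under the mechanism each unit contributed yields 1.7 × 5.57 / 8 = 1.1836 back to its contributor per unit of net cost, which exceeds 1, making full contribution the dominant choice for everyone.
At the Nash equilibrium everyone contributes 55. Group total payoff = 1.7 × 5.57 × 440 = 4166.36.

4166.36 billion dollars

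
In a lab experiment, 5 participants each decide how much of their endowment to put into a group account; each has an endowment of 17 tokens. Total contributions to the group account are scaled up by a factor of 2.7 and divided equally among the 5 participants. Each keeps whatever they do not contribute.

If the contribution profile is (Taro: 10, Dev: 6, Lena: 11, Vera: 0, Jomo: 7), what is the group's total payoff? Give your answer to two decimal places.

142.80 tokens

Total contributed: 10 + 6 + 11 + 0 + 7 = 34; total kept: 5 × 17 − 34 = 51.
The group account pays out 2.7 × 34 = 91.80 in aggregate.
Group total = 51 + 91.80 = 142.80.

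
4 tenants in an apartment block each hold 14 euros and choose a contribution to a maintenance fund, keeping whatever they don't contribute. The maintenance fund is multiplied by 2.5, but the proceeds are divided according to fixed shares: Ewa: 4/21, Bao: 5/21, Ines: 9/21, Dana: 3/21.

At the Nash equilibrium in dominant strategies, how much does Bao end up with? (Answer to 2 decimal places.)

22.33 euros

Player j's private return per contributed unit is 2.5 × (j's share). Contributing is weakly dominant for j when that share is at least 1/2.5 = 0.4000, and contributing 0 is dominant otherwise.
Ines alone (share 9/21) is above the threshold, contributing 14; the remaining 3 contribute 0. Total contributed: 14.
Bao keeps 14 and receives 2.5 × 14 × 5/21 = 8.33 from the maintenance fund, for a payoff of 22.33.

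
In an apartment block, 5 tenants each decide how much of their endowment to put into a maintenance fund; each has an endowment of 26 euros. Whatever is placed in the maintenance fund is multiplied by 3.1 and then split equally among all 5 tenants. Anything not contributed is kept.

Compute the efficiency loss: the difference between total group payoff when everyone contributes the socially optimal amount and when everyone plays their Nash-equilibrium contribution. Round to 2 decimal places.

273.00 euros

Each contributed unit returns 3.1/5 = 0.6200 to its contributor — below 1 — so contributing 0 is dominant for every player. At the Nash equilibrium everyone keeps their 26, and the group total is 5 × 26 = 130.
Each contributed unit returns 3.100 to the group as a whole (0.6200 to each of 5 players), which exceeds 1, so the social optimum is full contribution: group total = 3.100 × 130 = 403.00.
Efficiency loss = 403.00 − 130 = 273.00.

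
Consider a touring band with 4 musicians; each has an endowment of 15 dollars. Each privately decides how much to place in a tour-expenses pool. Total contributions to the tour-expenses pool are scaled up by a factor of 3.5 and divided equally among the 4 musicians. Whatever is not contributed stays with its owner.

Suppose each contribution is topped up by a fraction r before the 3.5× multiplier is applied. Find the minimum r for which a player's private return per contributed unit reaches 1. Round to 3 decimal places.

0.143

With matching at rate r, one contributed unit becomes (1 + r) in the tour-expenses pool and returns 3.5 × (1 + r) / 4 to the contributor.
Setting this equal to 1: 1 + r = 4/3.5 = 1.1429.
So the minimum matching rate is r = 1.1429 − 1 = 0.143.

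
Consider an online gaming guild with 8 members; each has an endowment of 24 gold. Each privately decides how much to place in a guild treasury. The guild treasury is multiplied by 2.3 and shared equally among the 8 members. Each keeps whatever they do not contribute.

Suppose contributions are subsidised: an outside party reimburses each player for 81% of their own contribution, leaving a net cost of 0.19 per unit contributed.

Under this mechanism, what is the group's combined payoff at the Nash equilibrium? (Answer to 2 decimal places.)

597.12 gold

The effective private return per unit is now (2.3/8) / 0.19 = 1.5132 > 1, so every player's dominant strategy flips to full contribution.
At the Nash equilibrium everyone contributes 24. Group total payoff = 8 × (24 × 0.81 + 2.3 × 24) = 597.12.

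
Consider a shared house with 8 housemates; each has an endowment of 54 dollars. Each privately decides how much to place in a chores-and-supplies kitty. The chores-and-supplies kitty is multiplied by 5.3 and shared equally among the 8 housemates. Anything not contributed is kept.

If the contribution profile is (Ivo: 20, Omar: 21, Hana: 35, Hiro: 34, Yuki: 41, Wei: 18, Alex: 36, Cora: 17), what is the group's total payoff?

Total contributed: 20 + 21 + 35 + 34 + 41 + 18 + 36 + 17 = 222; total kept: 8 × 54 − 222 = 210.
The chores-and-supplies kitty pays out 5.3 × 222 = 1176.60 in aggregate.
Group total = 210 + 1176.60 = 1386.60.

1386.60 dollars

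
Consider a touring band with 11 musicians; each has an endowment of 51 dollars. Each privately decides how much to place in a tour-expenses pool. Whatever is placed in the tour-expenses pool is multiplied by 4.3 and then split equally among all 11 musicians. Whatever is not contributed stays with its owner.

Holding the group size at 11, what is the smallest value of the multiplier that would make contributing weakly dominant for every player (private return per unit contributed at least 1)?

A contributed unit returns (multiplier)/11 to its contributor.
This reaches 1 exactly when the multiplier is 11.

11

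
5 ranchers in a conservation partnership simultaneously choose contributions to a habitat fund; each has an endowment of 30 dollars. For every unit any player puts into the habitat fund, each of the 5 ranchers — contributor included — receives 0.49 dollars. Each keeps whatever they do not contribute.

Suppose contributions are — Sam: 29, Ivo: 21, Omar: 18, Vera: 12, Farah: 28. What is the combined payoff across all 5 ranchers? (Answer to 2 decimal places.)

306.60 dollars

Total contributed: 29 + 21 + 18 + 12 + 28 = 108; total kept: 5 × 30 − 108 = 42.
The habitat fund pays out 0.49 × 5 × 108 = 264.60 in aggregate.
Group total = 42 + 264.60 = 306.60.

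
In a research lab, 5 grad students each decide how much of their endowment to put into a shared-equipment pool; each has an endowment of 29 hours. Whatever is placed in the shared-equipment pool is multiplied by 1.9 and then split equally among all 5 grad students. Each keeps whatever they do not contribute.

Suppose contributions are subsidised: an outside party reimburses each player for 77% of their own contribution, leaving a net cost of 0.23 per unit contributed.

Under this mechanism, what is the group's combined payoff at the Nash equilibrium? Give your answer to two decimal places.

Under the mechanism each unit contributed yields (1.9/5) / 0.23 = 1.6522 back to its contributor per unit of net cost, which exceeds 1, making full contribution the dominant choice for everyone.
So the Nash equilibrium is full contribution by all 5; the group earns 5 × (29 × 0.77 + 1.9 × 29) = 387.15.

387.15 hours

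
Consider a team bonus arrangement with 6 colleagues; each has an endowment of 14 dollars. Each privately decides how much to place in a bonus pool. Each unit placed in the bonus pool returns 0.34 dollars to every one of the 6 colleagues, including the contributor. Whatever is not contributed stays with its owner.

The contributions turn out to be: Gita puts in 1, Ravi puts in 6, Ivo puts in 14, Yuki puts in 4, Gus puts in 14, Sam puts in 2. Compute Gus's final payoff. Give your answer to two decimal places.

Total contributed: 1 + 6 + 14 + 4 + 14 + 2 = 41.
Each receives 0.34 × 41 = 13.94 from the bonus pool.
Gus keeps 14 − 14 = 0, so Gus's payoff is 0 + 13.94 = 13.94.

13.94 dollars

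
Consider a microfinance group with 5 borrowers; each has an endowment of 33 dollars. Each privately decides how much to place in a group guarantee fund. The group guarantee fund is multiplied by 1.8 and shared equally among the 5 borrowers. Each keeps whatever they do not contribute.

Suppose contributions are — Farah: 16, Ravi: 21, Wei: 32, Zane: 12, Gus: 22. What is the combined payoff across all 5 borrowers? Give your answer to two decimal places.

247.40 dollars

Total contributed: 16 + 21 + 32 + 12 + 22 = 103; total kept: 5 × 33 − 103 = 62.
The group guarantee fund pays out 1.8 × 103 = 185.40 in aggregate.
Group total = 62 + 185.40 = 247.40.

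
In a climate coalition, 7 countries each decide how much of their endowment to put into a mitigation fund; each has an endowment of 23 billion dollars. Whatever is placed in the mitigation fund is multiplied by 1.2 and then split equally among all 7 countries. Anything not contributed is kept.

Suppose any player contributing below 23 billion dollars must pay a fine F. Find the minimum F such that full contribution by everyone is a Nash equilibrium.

Given the others contribute fully, the best deviation is to contribute 0 (any partial contribution still incurs the fine and gives up units whose private return 0.1714 is below 1).
Deviating from 23 to 0 saves 23 billion dollars but forfeits the deviator's share of the drop in the mitigation fund: 1.2/7 × 23 = 3.94.
So the deviation gain is 23 − 3.94 = 19.06, and the fine must be at least 19.06 billion dollars to wipe it out.

19.06 billion dollars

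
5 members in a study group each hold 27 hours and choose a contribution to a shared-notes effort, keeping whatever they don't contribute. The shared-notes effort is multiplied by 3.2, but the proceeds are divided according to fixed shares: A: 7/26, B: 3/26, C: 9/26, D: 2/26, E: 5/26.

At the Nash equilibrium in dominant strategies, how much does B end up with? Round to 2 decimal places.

Player j's private return per contributed unit is 3.2 × (j's share). Contributing is weakly dominant for j when that share is at least 1/3.2 = 0.3125, and contributing 0 is dominant otherwise.
Only C (9/26) clears that bar, contributing 27; the remaining 4 contribute 0. Total contributed: 27.
B keeps 27 and receives 3.2 × 27 × 3/26 = 9.97 from the shared-notes effort, for a payoff of 36.97.

36.97 hours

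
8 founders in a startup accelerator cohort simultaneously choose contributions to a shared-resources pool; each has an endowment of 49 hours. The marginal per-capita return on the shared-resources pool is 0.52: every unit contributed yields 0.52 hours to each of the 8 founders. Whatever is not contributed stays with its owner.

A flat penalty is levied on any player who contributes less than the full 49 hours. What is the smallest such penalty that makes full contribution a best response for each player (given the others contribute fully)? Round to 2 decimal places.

Given the others contribute fully, the best deviation is to contribute 0 (any partial contribution still incurs the fine and gives up units whose private return 0.52 is below 1).
Deviating from 49 to 0 saves 49 hours but forfeits the deviator's share of the drop in the shared-resources pool: 0.52 × 49 = 25.48.
So the deviation gain is 49 − 25.48 = 23.52, and the fine must be at least 23.52 hours to wipe it out.

23.52 hours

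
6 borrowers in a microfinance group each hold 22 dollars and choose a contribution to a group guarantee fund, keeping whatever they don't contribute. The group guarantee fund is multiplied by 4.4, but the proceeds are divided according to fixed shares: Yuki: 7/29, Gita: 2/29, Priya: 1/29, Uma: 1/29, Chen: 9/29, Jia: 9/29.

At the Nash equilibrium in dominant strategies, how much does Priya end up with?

32.01 dollars

For player j, contributing a unit is worthwhile iff 4.4 × (j's share) ≥ 1, i.e. iff j's share is at least 0.2273.
The shares above 0.2273 belong to Yuki, Chen and Jia, contributing 22 each; the remaining 3 contribute 0. Total contributed: 66.
Priya keeps 22 and receives 4.4 × 66 × 1/29 = 10.01 from the group guarantee fund, for a payoff of 32.01.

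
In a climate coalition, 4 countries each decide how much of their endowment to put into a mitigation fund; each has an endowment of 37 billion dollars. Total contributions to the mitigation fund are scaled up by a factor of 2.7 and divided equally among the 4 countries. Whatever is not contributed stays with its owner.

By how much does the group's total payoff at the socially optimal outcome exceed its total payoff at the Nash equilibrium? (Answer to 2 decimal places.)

Each contributed unit returns 2.7/4 = 0.6750 to its contributor — below 1 — so contributing 0 is dominant for every player. At the Nash equilibrium everyone keeps their 37, and the group total is 4 × 37 = 148.
Each contributed unit returns 2.700 to the group as a whole (0.6750 to each of 4 players), which exceeds 1, so the social optimum is full contribution: group total = 2.700 × 148 = 399.60.
Efficiency loss = 399.60 − 148 = 251.60.

251.60 billion dollars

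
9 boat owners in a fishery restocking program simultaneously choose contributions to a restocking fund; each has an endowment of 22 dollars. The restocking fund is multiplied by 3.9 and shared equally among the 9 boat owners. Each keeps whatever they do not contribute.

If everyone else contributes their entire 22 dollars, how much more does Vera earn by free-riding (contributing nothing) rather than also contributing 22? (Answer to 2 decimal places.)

12.47 dollars

Switching from a contribution of 22 to 0 lets Vera keep an extra 22 dollars, but lowers the restocking fund by 22, which costs Vera their own share of that drop: 3.9/9 × 22 = 9.53.
Net gain = 22 − 9.53 = 12.47. The private return per contributed unit (0.4333) is below 1, so free-riding is indeed the best response regardless of what the others do.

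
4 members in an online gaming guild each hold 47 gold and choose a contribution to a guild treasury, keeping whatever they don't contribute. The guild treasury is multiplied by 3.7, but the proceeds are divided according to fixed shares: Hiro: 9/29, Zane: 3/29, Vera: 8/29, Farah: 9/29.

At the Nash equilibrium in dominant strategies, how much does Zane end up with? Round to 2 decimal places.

Player j's private return per contributed unit is 3.7 × (j's share). Contributing is weakly dominant for j when that share is at least 1/3.7 = 0.2703, and contributing 0 is dominant otherwise.
Hiro, Vera and Farah are above the threshold, contributing 47 each; the remaining 1 contribute 0. Total contributed: 141.
Zane keeps 47 and receives 3.7 × 141 × 3/29 = 53.97 from the guild treasury, for a payoff of 100.97.

100.97 gold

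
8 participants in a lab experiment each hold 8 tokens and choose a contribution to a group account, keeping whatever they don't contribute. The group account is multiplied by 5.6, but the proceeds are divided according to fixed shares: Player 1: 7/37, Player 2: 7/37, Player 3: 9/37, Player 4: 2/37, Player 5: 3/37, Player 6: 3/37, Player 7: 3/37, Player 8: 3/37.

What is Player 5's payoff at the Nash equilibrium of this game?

18.90 tokens

Player j's private return per contributed unit is 5.6 × (j's share). Contributing is weakly dominant for j when that share is at least 1/5.6 = 0.1786, and contributing 0 is dominant otherwise.
Player 1, Player 2 and Player 3 clear that bar, contributing 8 each; the remaining 5 contribute 0. Total contributed: 24.
Player 5 keeps 8 and receives 5.6 × 24 × 3/37 = 10.90 from the group account, for a payoff of 18.90.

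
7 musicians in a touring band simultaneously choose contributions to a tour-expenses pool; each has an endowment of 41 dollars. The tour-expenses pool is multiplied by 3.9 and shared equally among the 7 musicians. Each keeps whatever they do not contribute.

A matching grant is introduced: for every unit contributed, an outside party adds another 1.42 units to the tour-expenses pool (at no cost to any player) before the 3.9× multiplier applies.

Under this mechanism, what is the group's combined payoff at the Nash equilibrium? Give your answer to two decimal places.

With the mechanism, a contributed unit returns 3.9 × 2.42 / 7 = 1.3483 per unit of net cost to the contributor — now above 1 — so contributing fully is weakly dominant for every player.
So the Nash equilibrium is full contribution by all 7; the group earns 3.9 × 2.42 × 287 = 2708.71.

2708.71 dollars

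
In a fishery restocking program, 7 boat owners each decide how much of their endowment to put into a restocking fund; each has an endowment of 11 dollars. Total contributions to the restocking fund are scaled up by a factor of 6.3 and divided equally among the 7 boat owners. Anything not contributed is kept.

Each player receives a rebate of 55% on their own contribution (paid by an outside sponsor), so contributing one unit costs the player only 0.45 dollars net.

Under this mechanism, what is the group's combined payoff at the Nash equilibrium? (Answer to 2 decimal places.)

527.45 dollars

The effective private return per unit is now (6.3/7) / 0.45 = 2.0000 > 1, so every player's dominant strategy flips to full contribution.
So the Nash equilibrium is full contribution by all 7; the group earns 7 × (11 × 0.55 + 6.3 × 11) = 527.45.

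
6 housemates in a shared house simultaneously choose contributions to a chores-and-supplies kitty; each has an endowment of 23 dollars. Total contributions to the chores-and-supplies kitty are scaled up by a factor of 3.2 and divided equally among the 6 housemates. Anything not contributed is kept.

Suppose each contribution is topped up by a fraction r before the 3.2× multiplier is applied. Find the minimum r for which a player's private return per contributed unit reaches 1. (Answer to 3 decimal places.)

With matching at rate r, one contributed unit becomes (1 + r) in the chores-and-supplies kitty and returns 3.2 × (1 + r) / 6 to the contributor.
Setting this equal to 1: 1 + r = 6/3.2 = 1.8750.
So the minimum matching rate is r = 1.8750 − 1 = 0.875.

0.875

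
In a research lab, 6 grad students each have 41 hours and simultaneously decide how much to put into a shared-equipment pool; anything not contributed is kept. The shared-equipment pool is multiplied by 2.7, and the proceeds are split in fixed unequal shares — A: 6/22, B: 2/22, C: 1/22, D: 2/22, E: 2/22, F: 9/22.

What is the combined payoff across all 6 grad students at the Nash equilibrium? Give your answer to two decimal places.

315.70 hours

Each unit j contributes comes back to j as 2.7 × (j's share), so j prefers to contribute only if that share exceeds 1/2.7 = 0.3704; otherwise keeping the unit dominates.
F alone (share 9/22) is above the threshold, contributing 41; the remaining 5 contribute 0. Total contributed: 41.
The shared-equipment pool pays out 2.7 × 41 = 110.70 in total (split across the unequal shares, but the aggregate is all that matters for the group sum).
The 5 free-riders keep 41 each, adding 205. Group total = 205 + 110.70 = 315.70.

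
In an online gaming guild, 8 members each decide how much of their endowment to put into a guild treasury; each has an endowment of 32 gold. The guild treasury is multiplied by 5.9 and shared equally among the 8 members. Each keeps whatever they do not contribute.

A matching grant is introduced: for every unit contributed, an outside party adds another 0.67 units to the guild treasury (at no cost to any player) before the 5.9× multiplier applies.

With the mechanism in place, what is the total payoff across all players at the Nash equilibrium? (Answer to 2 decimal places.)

2522.37 gold

With the mechanism, a contributed unit returns 5.9 × 1.67 / 8 = 1.2316 per unit of net cost to the contributor — now above 1 — so contributing fully is weakly dominant for every player.
At the Nash equilibrium everyone contributes 32. Group total payoff = 5.9 × 1.67 × 256 = 2522.37.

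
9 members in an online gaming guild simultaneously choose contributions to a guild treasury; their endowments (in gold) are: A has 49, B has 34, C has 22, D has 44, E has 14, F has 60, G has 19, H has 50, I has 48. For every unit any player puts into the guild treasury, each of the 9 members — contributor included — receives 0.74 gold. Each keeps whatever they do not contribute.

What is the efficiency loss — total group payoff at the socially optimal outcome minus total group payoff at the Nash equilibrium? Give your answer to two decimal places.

1924.40 gold

The private return per contributed unit is 0.74 < 1 for everyone, so the Nash equilibrium is zero contribution and the group total is Σ E_j = 49 + 34 + 22 + 44 + 14 + 60 + 19 + 50 + 48 = 340.
Each contributed unit returns 6.660 to the group, so the social optimum is full contribution by everyone: group total = 6.660 × 340 = 2264.40.
Efficiency loss = (6.660 − 1) × 340 = 1924.40.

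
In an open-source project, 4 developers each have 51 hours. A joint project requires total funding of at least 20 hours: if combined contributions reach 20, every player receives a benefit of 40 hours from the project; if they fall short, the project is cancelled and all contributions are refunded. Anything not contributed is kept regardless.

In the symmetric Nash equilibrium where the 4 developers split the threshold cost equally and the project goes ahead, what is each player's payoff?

86 hours

Equal share of the threshold: 20/4 = 5.
At this profile no one gains by cutting their contribution: any cut drops the total below 20, the project is cancelled, contributions are refunded, and the deviator ends with 51, which is less than 51 − 5 + 40 = 86. Contributing more than 5 just wastes the excess. So contributing exactly 5 is a best response.
Each player's payoff: 51 − 5 + 40 = 86.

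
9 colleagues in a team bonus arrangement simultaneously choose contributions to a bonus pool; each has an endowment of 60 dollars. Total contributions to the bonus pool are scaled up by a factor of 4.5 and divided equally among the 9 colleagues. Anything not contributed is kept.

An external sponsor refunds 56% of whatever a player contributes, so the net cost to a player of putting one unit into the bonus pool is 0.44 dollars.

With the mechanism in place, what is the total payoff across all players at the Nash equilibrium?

2732.40 dollars

With the mechanism, a contributed unit returns (4.5/9) / 0.44 = 1.1364 per unit of net cost to the contributor — now above 1 — so contributing fully is weakly dominant for every player.
At the Nash equilibrium everyone contributes 60. Group total payoff = 9 × (60 × 0.56 + 4.5 × 60) = 2732.40.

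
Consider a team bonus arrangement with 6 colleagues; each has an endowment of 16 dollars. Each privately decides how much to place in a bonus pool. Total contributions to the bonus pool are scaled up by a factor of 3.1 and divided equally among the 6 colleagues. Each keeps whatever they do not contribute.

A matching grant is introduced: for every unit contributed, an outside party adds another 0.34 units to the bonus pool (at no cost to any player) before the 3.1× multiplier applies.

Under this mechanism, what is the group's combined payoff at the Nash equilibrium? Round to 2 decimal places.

96.00 dollars

Even with the mechanism, each unit contributed returns only 3.1 × 1.34 / 6 = 0.6923 per unit of net cost, so contributing nothing is still dominant.
Everyone keeps their endowment and the group total is 6 × 16 = 96.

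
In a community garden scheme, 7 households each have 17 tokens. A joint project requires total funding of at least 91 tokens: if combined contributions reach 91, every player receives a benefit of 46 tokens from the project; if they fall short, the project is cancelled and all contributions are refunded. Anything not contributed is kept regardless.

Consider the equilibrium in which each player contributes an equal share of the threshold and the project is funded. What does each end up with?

50 tokens

Equal share of the threshold: 91/7 = 13.
At this profile no one gains by cutting their contribution: any cut drops the total below 91, the project is cancelled, contributions are refunded, and the deviator ends with 17, which is less than 17 − 13 + 46 = 50. Contributing more than 13 just wastes the excess. So contributing exactly 13 is a best response.
Each player's payoff: 17 − 13 + 46 = 50.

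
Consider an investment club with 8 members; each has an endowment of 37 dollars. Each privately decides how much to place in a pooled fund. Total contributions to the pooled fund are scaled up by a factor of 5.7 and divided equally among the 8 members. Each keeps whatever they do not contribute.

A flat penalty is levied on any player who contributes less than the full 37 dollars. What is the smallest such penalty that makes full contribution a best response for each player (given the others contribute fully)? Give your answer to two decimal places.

Given the others contribute fully, the best deviation is to contribute 0 (any partial contribution still incurs the fine and gives up units whose private return 0.7125 is below 1).
Deviating from 37 to 0 saves 37 dollars but forfeits the deviator's share of the drop in the pooled fund: 5.7/8 × 37 = 26.36.
So the deviation gain is 37 − 26.36 = 10.64, and the fine must be at least 10.64 dollars to wipe it out.

10.64 dollars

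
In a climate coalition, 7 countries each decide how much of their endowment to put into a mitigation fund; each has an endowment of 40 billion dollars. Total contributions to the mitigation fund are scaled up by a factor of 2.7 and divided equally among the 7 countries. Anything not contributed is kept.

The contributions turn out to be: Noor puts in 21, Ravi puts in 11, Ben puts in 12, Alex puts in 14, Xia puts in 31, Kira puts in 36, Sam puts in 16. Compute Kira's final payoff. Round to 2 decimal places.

Total contributed: 21 + 11 + 12 + 14 + 31 + 36 + 16 = 141.
Each receives 2.7 × 141 / 7 = 54.39 from the mitigation fund.
Kira keeps 40 − 36 = 4, so Kira's payoff is 4 + 54.39 = 58.39.

58.39 billion dollars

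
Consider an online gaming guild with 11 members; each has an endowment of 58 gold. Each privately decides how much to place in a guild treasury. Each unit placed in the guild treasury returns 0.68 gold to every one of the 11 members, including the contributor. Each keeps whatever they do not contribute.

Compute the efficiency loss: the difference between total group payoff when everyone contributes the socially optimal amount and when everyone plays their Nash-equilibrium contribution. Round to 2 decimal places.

The private return per contributed unit is 0.68 < 1, so contributing 0 is dominant for every player. At the Nash equilibrium everyone keeps their 58, and the group total is 11 × 58 = 638.
Each contributed unit returns 7.480 to the group as a whole (0.68 to each of 11 players), which exceeds 1, so the social optimum is full contribution: group total = 7.480 × 638 = 4772.24.
Efficiency loss = 4772.24 − 638 = 4134.24.

4134.24 gold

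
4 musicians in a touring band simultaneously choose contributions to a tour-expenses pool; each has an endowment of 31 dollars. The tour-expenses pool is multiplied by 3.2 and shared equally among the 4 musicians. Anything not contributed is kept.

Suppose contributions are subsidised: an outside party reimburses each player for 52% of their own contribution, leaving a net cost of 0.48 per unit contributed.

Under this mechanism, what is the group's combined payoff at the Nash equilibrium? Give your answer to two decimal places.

The effective private return per unit is now (3.2/4) / 0.48 = 1.6667 > 1, so every player's dominant strategy flips to full contribution.
So the Nash equilibrium is full contribution by all 4; the group earns 4 × (31 × 0.52 + 3.2 × 31) = 461.28.

461.28 dollars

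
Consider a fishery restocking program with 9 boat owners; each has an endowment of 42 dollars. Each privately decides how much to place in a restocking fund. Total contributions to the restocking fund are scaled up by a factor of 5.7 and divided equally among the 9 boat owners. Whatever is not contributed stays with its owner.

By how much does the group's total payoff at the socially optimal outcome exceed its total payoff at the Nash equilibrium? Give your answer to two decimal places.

Each contributed unit returns 5.7/9 = 0.6333 to its contributor — below 1 — so contributing 0 is dominant for every player. At the Nash equilibrium everyone keeps their 42, and the group total is 9 × 42 = 378.
Each contributed unit returns 5.700 to the group as a whole (0.6333 to each of 9 players), which exceeds 1, so the social optimum is full contribution: group total = 5.700 × 378 = 2154.60.
Efficiency loss = 2154.60 − 378 = 1776.60.

1776.60 dollars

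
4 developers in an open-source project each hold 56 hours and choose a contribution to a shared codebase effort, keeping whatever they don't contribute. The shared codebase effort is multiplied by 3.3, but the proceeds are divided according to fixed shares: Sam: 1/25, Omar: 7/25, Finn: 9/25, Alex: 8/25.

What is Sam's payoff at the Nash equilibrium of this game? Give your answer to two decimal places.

A player with share s gets back 3.3·s per unit contributed, so full contribution is dominant for anyone with s > 1/3.3 = 0.3030 and zero contribution is dominant for anyone below.
Finn and Alex clear that bar, contributing 56 each; the remaining 2 contribute 0. Total contributed: 112.
Sam keeps 56 and receives 3.3 × 112 × 1/25 = 14.78 from the shared codebase effort, for a payoff of 70.78.

70.78 hours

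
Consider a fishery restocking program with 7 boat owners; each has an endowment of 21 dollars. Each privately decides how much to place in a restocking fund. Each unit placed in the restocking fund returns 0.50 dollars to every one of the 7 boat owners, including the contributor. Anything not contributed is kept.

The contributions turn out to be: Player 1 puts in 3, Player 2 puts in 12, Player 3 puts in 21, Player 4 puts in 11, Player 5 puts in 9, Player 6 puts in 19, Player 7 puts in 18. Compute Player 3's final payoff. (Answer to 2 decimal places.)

Total contributed: 3 + 12 + 21 + 11 + 9 + 19 + 18 = 93.
Each receives 0.50 × 93 = 46.50 from the restocking fund.
Player 3 keeps 21 − 21 = 0, so Player 3's payoff is 0 + 46.50 = 46.50.

46.50 dollars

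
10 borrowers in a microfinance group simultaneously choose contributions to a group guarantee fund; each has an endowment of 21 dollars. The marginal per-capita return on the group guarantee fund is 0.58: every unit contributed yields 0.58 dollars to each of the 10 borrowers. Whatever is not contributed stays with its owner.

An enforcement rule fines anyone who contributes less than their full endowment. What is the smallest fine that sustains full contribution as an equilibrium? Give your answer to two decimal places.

Given the others contribute fully, the best deviation is to contribute 0 (any partial contribution still incurs the fine and gives up units whose private return 0.58 is below 1).
Deviating from 21 to 0 saves 21 dollars but forfeits the deviator's share of the drop in the group guarantee fund: 0.58 × 21 = 12.18.
So the deviation gain is 21 − 12.18 = 8.82, and the fine must be at least 8.82 dollars to wipe it out.

8.82 dollars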